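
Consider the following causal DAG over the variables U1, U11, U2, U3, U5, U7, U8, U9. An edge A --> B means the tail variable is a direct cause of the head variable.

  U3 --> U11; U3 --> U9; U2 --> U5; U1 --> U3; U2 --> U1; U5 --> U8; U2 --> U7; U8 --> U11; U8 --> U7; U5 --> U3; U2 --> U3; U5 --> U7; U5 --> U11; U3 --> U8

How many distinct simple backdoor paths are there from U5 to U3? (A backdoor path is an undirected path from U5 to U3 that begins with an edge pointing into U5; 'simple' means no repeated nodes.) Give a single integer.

A backdoor path from U5 to U3 is any simple undirected path whose first edge points into U5 (i.e. leaves U5 via a parent).
Parents of U5: {U2}.
Enumerating:
  P1: U5 <- U2 -> U1 -> U3
  P2: U5 <- U2 -> U3
  P3: U5 <- U2 -> U7 <- U8 <- U3
  P4: U5 <- U2 -> U7 <- U8 -> U11 <- U3
That exhausts the simple backdoor paths. Count: 4.

4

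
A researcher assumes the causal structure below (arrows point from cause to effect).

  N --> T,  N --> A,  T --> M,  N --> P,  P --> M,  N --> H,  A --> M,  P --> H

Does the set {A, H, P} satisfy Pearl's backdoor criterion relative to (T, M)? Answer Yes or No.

Backdoor paths from T to M (paths whose first edge points into T):
  P1: T <- N -> P -> M
  P2: T <- N -> H <- P -> M
  P3: T <- N -> A -> M
Condition 1 (no descendant of T in the set): holds — descendants of T are {M}; none are in {A, H, P}.
Condition 2 (every backdoor path blocked by {A, H, P}):
  P1: blocked at chain node P ∈ conditioning set.
  P2: blocked at fork node P ∈ conditioning set.
  P3: blocked at chain node A ∈ conditioning set.
{A, H, P} satisfies the backdoor criterion.

Yes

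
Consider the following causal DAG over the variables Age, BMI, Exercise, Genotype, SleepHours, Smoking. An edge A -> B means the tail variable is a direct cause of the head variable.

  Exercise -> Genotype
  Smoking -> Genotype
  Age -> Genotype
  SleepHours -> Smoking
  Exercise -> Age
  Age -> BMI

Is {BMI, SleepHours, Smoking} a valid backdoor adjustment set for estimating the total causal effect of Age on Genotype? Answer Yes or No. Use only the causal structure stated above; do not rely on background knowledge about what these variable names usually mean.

Backdoor paths from Age to Genotype (paths whose first edge points into Age):
  P1: Age <- Exercise -> Genotype
Condition 1 (no descendant of Age in the set): FAILS — BMI is a descendant of Age.
Condition 2 (every backdoor path blocked by {BMI, SleepHours, Smoking}):
  P1: open — no interior node is in the conditioning set.
{BMI, SleepHours, Smoking} does not satisfy the backdoor criterion.

No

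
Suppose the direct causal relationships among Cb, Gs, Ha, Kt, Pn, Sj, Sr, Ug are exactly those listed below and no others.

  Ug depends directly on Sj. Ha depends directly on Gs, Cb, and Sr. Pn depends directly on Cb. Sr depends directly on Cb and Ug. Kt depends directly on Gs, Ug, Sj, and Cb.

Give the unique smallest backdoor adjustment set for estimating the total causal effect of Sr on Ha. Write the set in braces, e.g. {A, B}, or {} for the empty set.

{Cb}

Variables eligible for adjustment (non-descendants of Sr, excluding Sr and Ha): {Cb, Gs, Kt, Pn, Sj, Ug}.
Backdoor paths from Sr to Ha:
  P1: Sr <- Cb -> Kt <- Gs -> Ha
  P2: Sr <- Cb -> Ha
  P3: Sr <- Ug <- Sj -> Kt <- Gs -> Ha
  P4: Sr <- Ug <- Sj -> Kt <- Cb -> Ha
  P5: Sr <- Ug -> Kt <- Gs -> Ha
  P6: Sr <- Ug -> Kt <- Cb -> Ha
The empty set is not sufficient: P2 (Sr <- Cb -> Ha) has no collider blocking it and no conditioned non-collider, so it is open.
Try {Cb}:
  P1: blocked at fork node Cb ∈ conditioning set.
  P2: blocked at fork node Cb ∈ conditioning set.
  P3: blocked at collider Kt (neither it nor any descendant is in the conditioning set).
  P4: blocked at collider Kt (neither it nor any descendant is in the conditioning set).
  P5: blocked at collider Kt (neither it nor any descendant is in the conditioning set).
  P6: blocked at collider Kt (neither it nor any descendant is in the conditioning set).
{Cb} contains no descendant of Sr and blocks every backdoor path.
No other singleton works — e.g. {Gs} leaves P2 open — so {Cb} is the unique smallest valid adjustment set.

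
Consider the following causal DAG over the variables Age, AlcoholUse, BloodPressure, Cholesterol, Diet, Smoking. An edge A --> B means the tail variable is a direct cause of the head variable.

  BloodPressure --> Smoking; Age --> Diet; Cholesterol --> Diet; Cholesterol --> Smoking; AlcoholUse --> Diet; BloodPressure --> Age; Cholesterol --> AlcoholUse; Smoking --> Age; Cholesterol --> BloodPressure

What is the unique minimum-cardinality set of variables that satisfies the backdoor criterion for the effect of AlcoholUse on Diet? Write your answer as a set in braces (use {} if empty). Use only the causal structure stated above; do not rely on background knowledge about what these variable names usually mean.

Variables eligible for adjustment (non-descendants of AlcoholUse, excluding AlcoholUse and Diet): {Age, BloodPressure, Cholesterol, Smoking}.
Backdoor paths from AlcoholUse to Diet:
  P1: AlcoholUse <- Cholesterol -> BloodPressure -> Smoking -> Age -> Diet
  P2: AlcoholUse <- Cholesterol -> BloodPressure -> Age -> Diet
  P3: AlcoholUse <- Cholesterol -> Smoking <- BloodPressure -> Age -> Diet
  P4: AlcoholUse <- Cholesterol -> Smoking -> Age -> Diet
  P5: AlcoholUse <- Cholesterol -> Diet
The empty set is not sufficient: P1 (AlcoholUse <- Cholesterol -> BloodPressure -> Smoking -> Age -> Diet) has no collider blocking it and no conditioned non-collider, so it is open.
Try {Cholesterol}:
  P1: blocked at fork node Cholesterol ∈ conditioning set.
  P2: blocked at fork node Cholesterol ∈ conditioning set.
  P3: blocked at fork node Cholesterol ∈ conditioning set.
  P4: blocked at fork node Cholesterol ∈ conditioning set.
  P5: blocked at fork node Cholesterol ∈ conditioning set.
{Cholesterol} contains no descendant of AlcoholUse and blocks every backdoor path.
No other singleton works — e.g. {BloodPressure} leaves P4 open — so {Cholesterol} is the unique smallest valid adjustment set.

{Cholesterol}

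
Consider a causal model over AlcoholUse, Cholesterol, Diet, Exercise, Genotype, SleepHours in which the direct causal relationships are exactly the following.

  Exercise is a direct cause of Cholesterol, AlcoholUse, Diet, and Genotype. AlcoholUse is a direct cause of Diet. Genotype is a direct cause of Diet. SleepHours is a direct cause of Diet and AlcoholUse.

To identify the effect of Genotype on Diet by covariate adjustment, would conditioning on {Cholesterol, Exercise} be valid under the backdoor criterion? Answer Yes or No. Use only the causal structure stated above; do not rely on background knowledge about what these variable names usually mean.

Backdoor paths from Genotype to Diet (paths whose first edge points into Genotype):
  P1: Genotype <- Exercise -> AlcoholUse <- SleepHours -> Diet
  P2: Genotype <- Exercise -> AlcoholUse -> Diet
  P3: Genotype <- Exercise -> Diet
Condition 1 (no descendant of Genotype in the set): holds — descendants of Genotype are {Diet}; none are in {Cholesterol, Exercise}.
Condition 2 (every backdoor path blocked by {Cholesterol, Exercise}):
  P1: blocked at fork node Exercise ∈ conditioning set.
  P2: blocked at fork node Exercise ∈ conditioning set.
  P3: blocked at fork node Exercise ∈ conditioning set.
{Cholesterol, Exercise} satisfies the backdoor criterion.

Yes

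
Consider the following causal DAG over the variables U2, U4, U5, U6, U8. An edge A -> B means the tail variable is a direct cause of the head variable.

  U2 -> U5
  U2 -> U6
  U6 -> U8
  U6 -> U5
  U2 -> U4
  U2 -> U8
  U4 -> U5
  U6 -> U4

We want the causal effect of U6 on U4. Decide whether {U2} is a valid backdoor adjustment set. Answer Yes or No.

Backdoor paths from U6 to U4 (paths whose first edge points into U6):
  P1: U6 <- U2 -> U4
  P2: U6 <- U2 -> U5 <- U4
Condition 1 (no descendant of U6 in the set): holds — descendants of U6 are {U4, U5, U8}; none are in {U2}.
Condition 2 (every backdoor path blocked by {U2}):
  P1: blocked at fork node U2 ∈ conditioning set.
  P2: blocked at fork node U2 ∈ conditioning set.
{U2} satisfies the backdoor criterion.

Yes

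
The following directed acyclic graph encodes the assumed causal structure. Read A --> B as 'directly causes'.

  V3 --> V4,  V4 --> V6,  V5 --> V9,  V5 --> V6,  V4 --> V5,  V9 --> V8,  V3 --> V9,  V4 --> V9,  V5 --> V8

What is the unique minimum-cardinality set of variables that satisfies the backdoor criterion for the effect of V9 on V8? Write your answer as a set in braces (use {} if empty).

Variables eligible for adjustment (non-descendants of V9, excluding V9 and V8): {V3, V4, V5, V6}.
Backdoor paths from V9 to V8:
  P1: V9 <- V3 -> V4 -> V5 -> V8
  P2: V9 <- V3 -> V4 -> V6 <- V5 -> V8
  P3: V9 <- V4 -> V5 -> V8
  P4: V9 <- V4 -> V6 <- V5 -> V8
  P5: V9 <- V5 -> V8
The empty set is not sufficient: P1 (V9 <- V3 -> V4 -> V5 -> V8) has no collider blocking it and no conditioned non-collider, so it is open.
Try {V5}:
  P1: blocked at chain node V5 ∈ conditioning set.
  P2: blocked at collider V6 (neither it nor any descendant is in the conditioning set).
  P3: blocked at chain node V5 ∈ conditioning set.
  P4: blocked at collider V6 (neither it nor any descendant is in the conditioning set).
  P5: blocked at fork node V5 ∈ conditioning set.
{V5} contains no descendant of V9 and blocks every backdoor path.
No other singleton works — e.g. {V3} leaves P3 open — so {V5} is the unique smallest valid adjustment set.

{V5}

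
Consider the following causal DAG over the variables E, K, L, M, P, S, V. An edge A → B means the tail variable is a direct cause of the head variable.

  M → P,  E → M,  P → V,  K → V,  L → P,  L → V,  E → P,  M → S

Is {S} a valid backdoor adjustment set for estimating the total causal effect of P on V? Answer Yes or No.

No

Backdoor paths from P to V (paths whose first edge points into P):
  P1: P <- L -> V
Condition 1 (no descendant of P in the set): holds — descendants of P are {V}; none are in {S}.
Condition 2 (every backdoor path blocked by {S}):
  P1: open — no interior node is in the conditioning set.
{S} does not satisfy the backdoor criterion.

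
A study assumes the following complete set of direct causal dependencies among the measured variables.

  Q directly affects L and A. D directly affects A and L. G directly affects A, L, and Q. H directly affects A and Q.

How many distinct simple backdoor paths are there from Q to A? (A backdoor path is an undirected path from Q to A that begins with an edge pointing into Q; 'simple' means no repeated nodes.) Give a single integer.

3

A backdoor path from Q to A is any simple undirected path whose first edge points into Q (i.e. leaves Q via a parent).
Parents of Q: {G, H}.
Enumerating:
  P1: Q <- H -> A
  P2: Q <- G -> A
  P3: Q <- G -> L <- D -> A
That exhausts the simple backdoor paths. Count: 3.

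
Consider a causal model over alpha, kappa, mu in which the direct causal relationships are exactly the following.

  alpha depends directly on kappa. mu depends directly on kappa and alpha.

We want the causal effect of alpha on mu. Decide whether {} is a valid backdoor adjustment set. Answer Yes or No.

No

Backdoor paths from alpha to mu (paths whose first edge points into alpha):
  P1: alpha <- kappa -> mu
Condition 1 (no descendant of alpha in the set): holds — descendants of alpha are {mu}; none are in {}.
Condition 2 (every backdoor path blocked by {}):
  P1: open — no interior node is in the conditioning set.
{} does not satisfy the backdoor criterion.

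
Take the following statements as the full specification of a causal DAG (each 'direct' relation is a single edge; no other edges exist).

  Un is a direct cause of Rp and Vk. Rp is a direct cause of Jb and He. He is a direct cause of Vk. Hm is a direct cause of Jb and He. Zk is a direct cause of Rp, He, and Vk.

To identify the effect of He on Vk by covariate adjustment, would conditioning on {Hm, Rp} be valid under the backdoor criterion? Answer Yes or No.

No

Backdoor paths from He to Vk (paths whose first edge points into He):
  P1: He <- Zk -> Rp <- Un -> Vk
  P2: He <- Zk -> Vk
  P3: He <- Hm -> Jb <- Rp <- Un -> Vk
  P4: He <- Hm -> Jb <- Rp <- Zk -> Vk
  P5: He <- Rp <- Un -> Vk
  P6: He <- Rp <- Zk -> Vk
Condition 1 (no descendant of He in the set): holds — descendants of He are {Vk}; none are in {Hm, Rp}.
Condition 2 (every backdoor path blocked by {Hm, Rp}):
  P1: open — collider(s) Rp are conditioned on (or have a conditioned descendant) and no non-collider on the path is in the set.
  P2: open — no interior node is in the conditioning set.
  P3: blocked at fork node Hm ∈ conditioning set.
  P4: blocked at fork node Hm ∈ conditioning set.
  P5: blocked at chain node Rp ∈ conditioning set.
  P6: blocked at chain node Rp ∈ conditioning set.
{Hm, Rp} does not satisfy the backdoor criterion.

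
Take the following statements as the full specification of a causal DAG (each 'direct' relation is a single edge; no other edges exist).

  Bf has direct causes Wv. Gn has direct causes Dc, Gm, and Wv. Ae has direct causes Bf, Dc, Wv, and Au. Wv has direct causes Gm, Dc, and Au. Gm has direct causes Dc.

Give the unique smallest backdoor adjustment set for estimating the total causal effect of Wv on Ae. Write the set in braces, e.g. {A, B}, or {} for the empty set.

{Au, Dc}

Variables eligible for adjustment (non-descendants of Wv, excluding Wv and Ae): {Au, Dc, Gm}.
Backdoor paths from Wv to Ae:
  P1: Wv <- Dc -> Ae
  P2: Wv <- Gm <- Dc -> Ae
  P3: Wv <- Gm -> Gn <- Dc -> Ae
  P4: Wv <- Au -> Ae
The empty set is not sufficient: P1 (Wv <- Dc -> Ae) has no collider blocking it and no conditioned non-collider, so it is open.
Try {Au, Dc}:
  P1: blocked at fork node Dc ∈ conditioning set.
  P2: blocked at fork node Dc ∈ conditioning set.
  P3: blocked at collider Gn (neither it nor any descendant is in the conditioning set).
  P4: blocked at fork node Au ∈ conditioning set.
{Au, Dc} contains no descendant of Wv and blocks every backdoor path.
Every element of {Au, Dc} is needed (dropping Au leaves P4 open; dropping Dc leaves P1 open), so no proper subset is valid.
Among all size-2 subsets of the eligible variables, only {Au, Dc} blocks every backdoor path, so it is the unique smallest valid adjustment set.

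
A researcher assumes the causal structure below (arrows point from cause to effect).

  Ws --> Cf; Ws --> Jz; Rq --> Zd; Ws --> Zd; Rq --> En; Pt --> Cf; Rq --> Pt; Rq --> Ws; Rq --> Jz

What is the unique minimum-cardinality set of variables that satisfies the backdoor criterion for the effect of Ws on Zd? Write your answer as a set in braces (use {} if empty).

{Rq}

Variables eligible for adjustment (non-descendants of Ws, excluding Ws and Zd): {En, Pt, Rq}.
Backdoor paths from Ws to Zd:
  P1: Ws <- Rq -> Zd
The empty set is not sufficient: P1 (Ws <- Rq -> Zd) has no collider blocking it and no conditioned non-collider, so it is open.
Try {Rq}:
  P1: blocked at fork node Rq ∈ conditioning set.
{Rq} contains no descendant of Ws and blocks every backdoor path.
No other singleton works — e.g. {Pt} leaves P1 open — so {Rq} is the unique smallest valid adjustment set.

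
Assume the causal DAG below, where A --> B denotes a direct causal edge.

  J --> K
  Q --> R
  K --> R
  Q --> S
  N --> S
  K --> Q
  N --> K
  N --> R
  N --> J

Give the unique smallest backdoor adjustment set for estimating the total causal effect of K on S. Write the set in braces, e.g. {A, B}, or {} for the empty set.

{N}

Variables eligible for adjustment (non-descendants of K, excluding K and S): {J, N}.
Backdoor paths from K to S:
  P1: K <- N -> R <- Q -> S
  P2: K <- N -> S
  P3: K <- J <- N -> R <- Q -> S
  P4: K <- J <- N -> S
The empty set is not sufficient: P2 (K <- N -> S) has no collider blocking it and no conditioned non-collider, so it is open.
Try {N}:
  P1: blocked at fork node N ∈ conditioning set.
  P2: blocked at fork node N ∈ conditioning set.
  P3: blocked at fork node N ∈ conditioning set.
  P4: blocked at fork node N ∈ conditioning set.
{N} contains no descendant of K and blocks every backdoor path.
No other singleton works — e.g. {J} leaves P2 open — so {N} is the unique smallest valid adjustment set.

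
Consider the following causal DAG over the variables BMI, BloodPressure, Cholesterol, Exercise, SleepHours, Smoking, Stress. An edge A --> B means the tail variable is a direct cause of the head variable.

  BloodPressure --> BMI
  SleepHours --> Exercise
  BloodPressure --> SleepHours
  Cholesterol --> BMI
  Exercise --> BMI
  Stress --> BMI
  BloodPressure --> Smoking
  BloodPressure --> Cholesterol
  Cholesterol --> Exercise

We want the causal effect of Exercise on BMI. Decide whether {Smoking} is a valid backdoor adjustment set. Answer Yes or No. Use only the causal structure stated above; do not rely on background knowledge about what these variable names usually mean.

Backdoor paths from Exercise to BMI (paths whose first edge points into Exercise):
  P1: Exercise <- Cholesterol <- BloodPressure -> BMI
  P2: Exercise <- Cholesterol -> BMI
  P3: Exercise <- SleepHours <- BloodPressure -> Cholesterol -> BMI
  P4: Exercise <- SleepHours <- BloodPressure -> BMI
Condition 1 (no descendant of Exercise in the set): holds — descendants of Exercise are {BMI}; none are in {Smoking}.
Condition 2 (every backdoor path blocked by {Smoking}):
  P1: open — no interior node is in the conditioning set.
  P2: open — no interior node is in the conditioning set.
  P3: open — no interior node is in the conditioning set.
  P4: open — no interior node is in the conditioning set.
{Smoking} does not satisfy the backdoor criterion.

No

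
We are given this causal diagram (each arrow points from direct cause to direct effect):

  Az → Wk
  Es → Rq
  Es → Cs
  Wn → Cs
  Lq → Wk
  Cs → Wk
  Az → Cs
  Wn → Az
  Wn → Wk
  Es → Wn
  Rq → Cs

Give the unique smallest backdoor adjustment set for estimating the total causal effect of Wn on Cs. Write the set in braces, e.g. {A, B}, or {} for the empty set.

Variables eligible for adjustment (non-descendants of Wn, excluding Wn and Cs): {Es, Lq, Rq}.
Backdoor paths from Wn to Cs:
  P1: Wn <- Es -> Rq -> Cs
  P2: Wn <- Es -> Cs
The empty set is not sufficient: P1 (Wn <- Es -> Rq -> Cs) has no collider blocking it and no conditioned non-collider, so it is open.
Try {Es}:
  P1: blocked at fork node Es ∈ conditioning set.
  P2: blocked at fork node Es ∈ conditioning set.
{Es} contains no descendant of Wn and blocks every backdoor path.
No other singleton works — e.g. {Rq} leaves P2 open — so {Es} is the unique smallest valid adjustment set.

{Es}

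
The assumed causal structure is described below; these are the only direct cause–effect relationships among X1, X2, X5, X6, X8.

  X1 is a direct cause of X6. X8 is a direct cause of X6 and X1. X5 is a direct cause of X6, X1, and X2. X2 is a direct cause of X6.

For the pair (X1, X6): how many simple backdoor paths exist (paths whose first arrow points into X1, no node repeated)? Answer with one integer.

A backdoor path from X1 to X6 is any simple undirected path whose first edge points into X1 (i.e. leaves X1 via a parent).
Parents of X1: {X5, X8}.
Enumerating:
  P1: X1 <- X5 -> X2 -> X6
  P2: X1 <- X5 -> X6
  P3: X1 <- X8 -> X6
That exhausts the simple backdoor paths. Count: 3.

3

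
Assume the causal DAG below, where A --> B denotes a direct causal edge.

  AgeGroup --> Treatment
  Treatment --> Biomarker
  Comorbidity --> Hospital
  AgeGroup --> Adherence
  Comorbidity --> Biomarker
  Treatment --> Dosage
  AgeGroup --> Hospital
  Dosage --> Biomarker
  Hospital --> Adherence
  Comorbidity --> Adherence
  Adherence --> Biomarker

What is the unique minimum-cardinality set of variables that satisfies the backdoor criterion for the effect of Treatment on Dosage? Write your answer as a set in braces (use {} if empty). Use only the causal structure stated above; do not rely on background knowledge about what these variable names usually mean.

Variables eligible for adjustment (non-descendants of Treatment, excluding Treatment and Dosage): {Adherence, AgeGroup, Comorbidity, Hospital}.
Backdoor paths from Treatment to Dosage:
  P1: Treatment <- AgeGroup -> Hospital <- Comorbidity -> Adherence -> Biomarker <- Dosage
  P2: Treatment <- AgeGroup -> Hospital <- Comorbidity -> Biomarker <- Dosage
  P3: Treatment <- AgeGroup -> Hospital -> Adherence <- Comorbidity -> Biomarker <- Dosage
  P4: Treatment <- AgeGroup -> Hospital -> Adherence -> Biomarker <- Dosage
  P5: Treatment <- AgeGroup -> Adherence <- Comorbidity -> Biomarker <- Dosage
  P6: Treatment <- AgeGroup -> Adherence <- Hospital <- Comorbidity -> Biomarker <- Dosage
  P7: Treatment <- AgeGroup -> Adherence -> Biomarker <- Dosage
Each backdoor path contains an unconditioned collider, so every path is already blocked with the empty conditioning set:
  P1: blocked at collider Hospital (neither it nor any descendant is in the conditioning set).
  P2: blocked at collider Hospital (neither it nor any descendant is in the conditioning set).
  P3: blocked at collider Adherence (neither it nor any descendant is in the conditioning set).
  P4: blocked at collider Biomarker (neither it nor any descendant is in the conditioning set).
  P5: blocked at collider Adherence (neither it nor any descendant is in the conditioning set).
  P6: blocked at collider Adherence (neither it nor any descendant is in the conditioning set).
  P7: blocked at collider Biomarker (neither it nor any descendant is in the conditioning set).
The empty set is therefore the unique smallest valid set.

{}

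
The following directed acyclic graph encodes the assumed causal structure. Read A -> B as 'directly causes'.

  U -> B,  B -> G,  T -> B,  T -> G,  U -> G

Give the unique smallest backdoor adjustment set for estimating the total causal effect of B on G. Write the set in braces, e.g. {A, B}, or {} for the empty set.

Variables eligible for adjustment (non-descendants of B, excluding B and G): {T, U}.
Backdoor paths from B to G:
  P1: B <- T -> G
  P2: B <- U -> G
The empty set is not sufficient: P1 (B <- T -> G) has no collider blocking it and no conditioned non-collider, so it is open.
Try {T, U}:
  P1: blocked at fork node T ∈ conditioning set.
  P2: blocked at fork node U ∈ conditioning set.
{T, U} contains no descendant of B and blocks every backdoor path.
Every element of {T, U} is needed (dropping T leaves P1 open; dropping U leaves P2 open), so no proper subset is valid.
Among all size-2 subsets of the eligible variables, only {T, U} blocks every backdoor path, so it is the unique smallest valid adjustment set.

{T, U}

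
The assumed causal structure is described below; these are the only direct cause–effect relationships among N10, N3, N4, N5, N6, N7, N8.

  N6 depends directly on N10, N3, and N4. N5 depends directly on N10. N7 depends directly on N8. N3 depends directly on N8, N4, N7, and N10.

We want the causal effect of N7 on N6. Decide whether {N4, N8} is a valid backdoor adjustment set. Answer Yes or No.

Yes

Backdoor paths from N7 to N6 (paths whose first edge points into N7):
  P1: N7 <- N8 -> N3 <- N10 -> N6
  P2: N7 <- N8 -> N3 <- N4 -> N6
  P3: N7 <- N8 -> N3 -> N6
Condition 1 (no descendant of N7 in the set): holds — descendants of N7 are {N3, N6}; none are in {N4, N8}.
Condition 2 (every backdoor path blocked by {N4, N8}):
  P1: blocked at fork node N8 ∈ conditioning set.
  P2: blocked at fork node N8 ∈ conditioning set.
  P3: blocked at fork node N8 ∈ conditioning set.
{N4, N8} satisfies the backdoor criterion.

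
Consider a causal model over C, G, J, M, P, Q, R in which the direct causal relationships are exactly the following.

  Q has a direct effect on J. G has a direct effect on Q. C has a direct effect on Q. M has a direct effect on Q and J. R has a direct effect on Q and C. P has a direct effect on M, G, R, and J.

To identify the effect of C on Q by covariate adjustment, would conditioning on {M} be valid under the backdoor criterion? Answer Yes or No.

No

Backdoor paths from C to Q (paths whose first edge points into C):
  P1: C <- R <- P -> M -> Q
  P2: C <- R <- P -> M -> J <- Q
  P3: C <- R <- P -> G -> Q
  P4: C <- R <- P -> J <- M -> Q
  P5: C <- R <- P -> J <- Q
  P6: C <- R -> Q
Condition 1 (no descendant of C in the set): holds — descendants of C are {J, Q}; none are in {M}.
Condition 2 (every backdoor path blocked by {M}):
  P1: blocked at chain node M ∈ conditioning set.
  P2: blocked at chain node M ∈ conditioning set.
  P3: open — no interior node is in the conditioning set.
  P4: blocked at collider J (neither it nor any descendant is in the conditioning set).
  P5: blocked at collider J (neither it nor any descendant is in the conditioning set).
  P6: open — no interior node is in the conditioning set.
{M} does not satisfy the backdoor criterion.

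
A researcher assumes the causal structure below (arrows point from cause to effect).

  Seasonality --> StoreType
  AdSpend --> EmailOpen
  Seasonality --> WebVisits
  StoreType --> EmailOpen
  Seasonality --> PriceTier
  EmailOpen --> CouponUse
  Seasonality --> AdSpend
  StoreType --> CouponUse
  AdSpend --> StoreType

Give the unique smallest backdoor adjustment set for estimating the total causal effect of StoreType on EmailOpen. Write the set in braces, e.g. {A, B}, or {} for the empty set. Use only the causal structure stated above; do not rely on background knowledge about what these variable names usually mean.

Variables eligible for adjustment (non-descendants of StoreType, excluding StoreType and EmailOpen): {AdSpend, PriceTier, Seasonality, WebVisits}.
Backdoor paths from StoreType to EmailOpen:
  P1: StoreType <- Seasonality -> AdSpend -> EmailOpen
  P2: StoreType <- AdSpend -> EmailOpen
The empty set is not sufficient: P1 (StoreType <- Seasonality -> AdSpend -> EmailOpen) has no collider blocking it and no conditioned non-collider, so it is open.
Try {AdSpend}:
  P1: blocked at chain node AdSpend ∈ conditioning set.
  P2: blocked at fork node AdSpend ∈ conditioning set.
{AdSpend} contains no descendant of StoreType and blocks every backdoor path.
No other singleton works — e.g. {Seasonality} leaves P2 open — so {AdSpend} is the unique smallest valid adjustment set.

{AdSpend}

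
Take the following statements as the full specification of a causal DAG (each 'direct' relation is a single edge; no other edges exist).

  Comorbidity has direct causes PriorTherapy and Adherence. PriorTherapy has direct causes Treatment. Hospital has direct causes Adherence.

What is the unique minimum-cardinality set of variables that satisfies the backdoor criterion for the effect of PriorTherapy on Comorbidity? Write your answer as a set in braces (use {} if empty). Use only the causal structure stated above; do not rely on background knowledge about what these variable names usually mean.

Variables eligible for adjustment (non-descendants of PriorTherapy, excluding PriorTherapy and Comorbidity): {Adherence, Hospital, Treatment}.
Backdoor paths from PriorTherapy to Comorbidity:
  (none)
With no backdoor paths the empty set already satisfies the criterion, and it is trivially minimal.

{}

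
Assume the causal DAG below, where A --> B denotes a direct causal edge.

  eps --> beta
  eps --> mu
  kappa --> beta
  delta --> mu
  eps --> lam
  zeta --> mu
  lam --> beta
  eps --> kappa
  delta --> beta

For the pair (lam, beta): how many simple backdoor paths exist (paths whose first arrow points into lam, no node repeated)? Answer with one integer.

3

A backdoor path from lam to beta is any simple undirected path whose first edge points into lam (i.e. leaves lam via a parent).
Parents of lam: {eps}.
Enumerating:
  P1: lam <- eps -> kappa -> beta
  P2: lam <- eps -> beta
  P3: lam <- eps -> mu <- delta -> beta
That exhausts the simple backdoor paths. Count: 3.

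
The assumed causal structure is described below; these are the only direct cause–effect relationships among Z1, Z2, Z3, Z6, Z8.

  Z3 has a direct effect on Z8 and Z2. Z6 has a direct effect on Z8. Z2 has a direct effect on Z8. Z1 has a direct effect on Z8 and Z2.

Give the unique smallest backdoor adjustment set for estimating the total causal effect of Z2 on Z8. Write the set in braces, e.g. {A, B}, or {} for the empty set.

{Z1, Z3}

Variables eligible for adjustment (non-descendants of Z2, excluding Z2 and Z8): {Z1, Z3, Z6}.
Backdoor paths from Z2 to Z8:
  P1: Z2 <- Z1 -> Z8
  P2: Z2 <- Z3 -> Z8
The empty set is not sufficient: P1 (Z2 <- Z1 -> Z8) has no collider blocking it and no conditioned non-collider, so it is open.
Try {Z1, Z3}:
  P1: blocked at fork node Z1 ∈ conditioning set.
  P2: blocked at fork node Z3 ∈ conditioning set.
{Z1, Z3} contains no descendant of Z2 and blocks every backdoor path.
Every element of {Z1, Z3} is needed (dropping Z1 leaves P1 open; dropping Z3 leaves P2 open), so no proper subset is valid.
Among all size-2 subsets of the eligible variables, only {Z1, Z3} blocks every backdoor path, so it is the unique smallest valid adjustment set.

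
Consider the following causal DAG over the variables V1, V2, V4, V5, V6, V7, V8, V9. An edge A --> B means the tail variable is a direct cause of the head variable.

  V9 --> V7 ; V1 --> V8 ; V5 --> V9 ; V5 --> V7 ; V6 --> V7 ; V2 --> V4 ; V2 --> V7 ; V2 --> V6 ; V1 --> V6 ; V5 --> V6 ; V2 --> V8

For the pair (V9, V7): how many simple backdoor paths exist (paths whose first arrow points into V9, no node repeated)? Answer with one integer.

4

A backdoor path from V9 to V7 is any simple undirected path whose first edge points into V9 (i.e. leaves V9 via a parent).
Parents of V9: {V5}.
Enumerating:
  P1: V9 <- V5 -> V6 <- V1 -> V8 <- V2 -> V7
  P2: V9 <- V5 -> V6 <- V2 -> V7
  P3: V9 <- V5 -> V6 -> V7
  P4: V9 <- V5 -> V7
That exhausts the simple backdoor paths. Count: 4.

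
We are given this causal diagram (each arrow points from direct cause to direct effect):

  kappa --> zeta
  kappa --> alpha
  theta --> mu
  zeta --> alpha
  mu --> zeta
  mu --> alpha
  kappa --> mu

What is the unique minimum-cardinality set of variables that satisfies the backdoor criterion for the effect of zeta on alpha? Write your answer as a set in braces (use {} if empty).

{kappa, mu}

Variables eligible for adjustment (non-descendants of zeta, excluding zeta and alpha): {kappa, mu, theta}.
Backdoor paths from zeta to alpha:
  P1: zeta <- kappa -> mu -> alpha
  P2: zeta <- kappa -> alpha
  P3: zeta <- mu <- kappa -> alpha
  P4: zeta <- mu -> alpha
The empty set is not sufficient: P1 (zeta <- kappa -> mu -> alpha) has no collider blocking it and no conditioned non-collider, so it is open.
Try {kappa, mu}:
  P1: blocked at fork node kappa ∈ conditioning set.
  P2: blocked at fork node kappa ∈ conditioning set.
  P3: blocked at chain node mu ∈ conditioning set.
  P4: blocked at fork node mu ∈ conditioning set.
{kappa, mu} contains no descendant of zeta and blocks every backdoor path.
Every element of {kappa, mu} is needed (dropping kappa leaves P2 open; dropping mu leaves P4 open), so no proper subset is valid.
Among all size-2 subsets of the eligible variables, only {kappa, mu} blocks every backdoor path, so it is the unique smallest valid adjustment set.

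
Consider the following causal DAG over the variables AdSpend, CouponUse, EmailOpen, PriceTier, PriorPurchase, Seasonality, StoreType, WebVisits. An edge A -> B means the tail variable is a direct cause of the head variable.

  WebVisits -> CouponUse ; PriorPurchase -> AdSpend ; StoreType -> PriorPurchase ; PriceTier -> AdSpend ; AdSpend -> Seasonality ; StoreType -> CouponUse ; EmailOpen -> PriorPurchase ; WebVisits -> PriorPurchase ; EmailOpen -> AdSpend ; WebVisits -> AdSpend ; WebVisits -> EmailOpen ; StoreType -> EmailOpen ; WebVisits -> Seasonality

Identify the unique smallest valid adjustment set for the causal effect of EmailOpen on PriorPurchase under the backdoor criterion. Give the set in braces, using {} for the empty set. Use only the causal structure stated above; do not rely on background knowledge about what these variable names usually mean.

Variables eligible for adjustment (non-descendants of EmailOpen, excluding EmailOpen and PriorPurchase): {CouponUse, PriceTier, StoreType, WebVisits}.
Backdoor paths from EmailOpen to PriorPurchase:
  P1: EmailOpen <- WebVisits -> PriorPurchase
  P2: EmailOpen <- WebVisits -> AdSpend <- PriorPurchase
  P3: EmailOpen <- WebVisits -> CouponUse <- StoreType -> PriorPurchase
  P4: EmailOpen <- WebVisits -> Seasonality <- AdSpend <- PriorPurchase
  P5: EmailOpen <- StoreType -> PriorPurchase
  P6: EmailOpen <- StoreType -> CouponUse <- WebVisits -> PriorPurchase
  P7: EmailOpen <- StoreType -> CouponUse <- WebVisits -> AdSpend <- PriorPurchase
  P8: EmailOpen <- StoreType -> CouponUse <- WebVisits -> Seasonality <- AdSpend <- PriorPurchase
The empty set is not sufficient: P1 (EmailOpen <- WebVisits -> PriorPurchase) has no collider blocking it and no conditioned non-collider, so it is open.
Try {StoreType, WebVisits}:
  P1: blocked at fork node WebVisits ∈ conditioning set.
  P2: blocked at fork node WebVisits ∈ conditioning set.
  P3: blocked at fork node WebVisits ∈ conditioning set.
  P4: blocked at fork node WebVisits ∈ conditioning set.
  P5: blocked at fork node StoreType ∈ conditioning set.
  P6: blocked at fork node StoreType ∈ conditioning set.
  P7: blocked at fork node StoreType ∈ conditioning set.
  P8: blocked at fork node StoreType ∈ conditioning set.
{StoreType, WebVisits} contains no descendant of EmailOpen and blocks every backdoor path.
Every element of {StoreType, WebVisits} is needed (dropping StoreType leaves P5 open; dropping WebVisits leaves P1 open), so no proper subset is valid.
Among all size-2 subsets of the eligible variables, only {StoreType, WebVisits} blocks every backdoor path, so it is the unique smallest valid adjustment set.

{StoreType, WebVisits}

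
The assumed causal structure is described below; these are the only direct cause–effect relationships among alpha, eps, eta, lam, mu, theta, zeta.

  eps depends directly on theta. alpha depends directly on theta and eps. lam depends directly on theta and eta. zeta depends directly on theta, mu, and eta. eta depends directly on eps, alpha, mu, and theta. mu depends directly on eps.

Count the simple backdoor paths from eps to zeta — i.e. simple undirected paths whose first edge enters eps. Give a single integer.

7

A backdoor path from eps to zeta is any simple undirected path whose first edge points into eps (i.e. leaves eps via a parent).
Parents of eps: {theta}.
Enumerating:
  P1: eps <- theta -> alpha -> eta <- mu -> zeta
  P2: eps <- theta -> alpha -> eta -> zeta
  P3: eps <- theta -> eta <- mu -> zeta
  P4: eps <- theta -> eta -> zeta
  P5: eps <- theta -> zeta
  P6: eps <- theta -> lam <- eta <- mu -> zeta
  P7: eps <- theta -> lam <- eta -> zeta
That exhausts the simple backdoor paths. Count: 7.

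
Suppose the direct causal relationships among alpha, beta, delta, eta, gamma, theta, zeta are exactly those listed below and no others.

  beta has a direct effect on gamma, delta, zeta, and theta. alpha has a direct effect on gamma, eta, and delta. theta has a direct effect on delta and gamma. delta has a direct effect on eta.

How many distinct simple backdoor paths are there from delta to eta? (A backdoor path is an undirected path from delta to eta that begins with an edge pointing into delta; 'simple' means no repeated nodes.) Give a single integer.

5

A backdoor path from delta to eta is any simple undirected path whose first edge points into delta (i.e. leaves delta via a parent).
Parents of delta: {alpha, beta, theta}.
Enumerating:
  P1: delta <- beta -> theta -> gamma <- alpha -> eta
  P2: delta <- beta -> gamma <- alpha -> eta
  P3: delta <- theta <- beta -> gamma <- alpha -> eta
  P4: delta <- theta -> gamma <- alpha -> eta
  P5: delta <- alpha -> eta
That exhausts the simple backdoor paths. Count: 5.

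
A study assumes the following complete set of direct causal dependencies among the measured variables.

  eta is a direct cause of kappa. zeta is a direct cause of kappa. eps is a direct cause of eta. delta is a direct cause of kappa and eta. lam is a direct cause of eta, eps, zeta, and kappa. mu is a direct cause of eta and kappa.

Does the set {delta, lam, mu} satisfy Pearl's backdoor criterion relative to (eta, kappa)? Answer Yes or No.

Backdoor paths from eta to kappa (paths whose first edge points into eta):
  P1: eta <- lam -> zeta -> kappa
  P2: eta <- lam -> kappa
  P3: eta <- mu -> kappa
  P4: eta <- delta -> kappa
  P5: eta <- eps <- lam -> zeta -> kappa
  P6: eta <- eps <- lam -> kappa
Condition 1 (no descendant of eta in the set): holds — descendants of eta are {kappa}; none are in {delta, lam, mu}.
Condition 2 (every backdoor path blocked by {delta, lam, mu}):
  P1: blocked at fork node lam ∈ conditioning set.
  P2: blocked at fork node lam ∈ conditioning set.
  P3: blocked at fork node mu ∈ conditioning set.
  P4: blocked at fork node delta ∈ conditioning set.
  P5: blocked at fork node lam ∈ conditioning set.
  P6: blocked at fork node lam ∈ conditioning set.
{delta, lam, mu} satisfies the backdoor criterion.

Yes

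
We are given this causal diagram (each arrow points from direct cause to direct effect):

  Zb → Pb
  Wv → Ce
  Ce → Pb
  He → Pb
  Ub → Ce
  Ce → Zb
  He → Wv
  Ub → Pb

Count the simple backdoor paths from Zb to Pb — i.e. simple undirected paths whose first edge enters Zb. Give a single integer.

3

A backdoor path from Zb to Pb is any simple undirected path whose first edge points into Zb (i.e. leaves Zb via a parent).
Parents of Zb: {Ce}.
Enumerating:
  P1: Zb <- Ce <- Ub -> Pb
  P2: Zb <- Ce <- Wv <- He -> Pb
  P3: Zb <- Ce -> Pb
That exhausts the simple backdoor paths. Count: 3.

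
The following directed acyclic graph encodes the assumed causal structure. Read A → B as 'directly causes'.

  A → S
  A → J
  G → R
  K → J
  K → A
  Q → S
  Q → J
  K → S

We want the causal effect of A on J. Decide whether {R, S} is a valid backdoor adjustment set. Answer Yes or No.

No

Backdoor paths from A to J (paths whose first edge points into A):
  P1: A <- K -> J
  P2: A <- K -> S <- Q -> J
Condition 1 (no descendant of A in the set): FAILS — S is a descendant of A.
Condition 2 (every backdoor path blocked by {R, S}):
  P1: open — no interior node is in the conditioning set.
  P2: open — collider(s) S are conditioned on (or have a conditioned descendant) and no non-collider on the path is in the set.
{R, S} does not satisfy the backdoor criterion.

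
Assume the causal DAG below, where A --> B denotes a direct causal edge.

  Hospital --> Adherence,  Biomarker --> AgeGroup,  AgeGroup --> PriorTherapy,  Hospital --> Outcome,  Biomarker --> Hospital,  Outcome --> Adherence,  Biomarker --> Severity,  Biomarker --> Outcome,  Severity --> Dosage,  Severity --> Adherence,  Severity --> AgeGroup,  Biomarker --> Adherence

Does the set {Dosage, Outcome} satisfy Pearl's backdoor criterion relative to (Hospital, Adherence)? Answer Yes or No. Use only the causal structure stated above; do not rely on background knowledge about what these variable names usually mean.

Backdoor paths from Hospital to Adherence (paths whose first edge points into Hospital):
  P1: Hospital <- Biomarker -> Severity -> Adherence
  P2: Hospital <- Biomarker -> AgeGroup <- Severity -> Adherence
  P3: Hospital <- Biomarker -> Outcome -> Adherence
  P4: Hospital <- Biomarker -> Adherence
Condition 1 (no descendant of Hospital in the set): FAILS — Outcome is a descendant of Hospital.
Condition 2 (every backdoor path blocked by {Dosage, Outcome}):
  P1: open — no interior node is in the conditioning set.
  P2: blocked at collider AgeGroup (neither it nor any descendant is in the conditioning set).
  P3: blocked at chain node Outcome ∈ conditioning set.
  P4: open — no interior node is in the conditioning set.
{Dosage, Outcome} does not satisfy the backdoor criterion.

No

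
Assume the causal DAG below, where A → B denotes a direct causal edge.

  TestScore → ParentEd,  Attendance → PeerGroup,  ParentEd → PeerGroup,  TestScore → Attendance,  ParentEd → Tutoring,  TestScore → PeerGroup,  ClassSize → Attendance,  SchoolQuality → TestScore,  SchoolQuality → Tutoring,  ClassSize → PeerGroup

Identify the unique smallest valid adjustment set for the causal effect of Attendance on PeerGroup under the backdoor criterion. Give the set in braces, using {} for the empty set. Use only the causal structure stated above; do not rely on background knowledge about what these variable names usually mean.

{ClassSize, TestScore}

Variables eligible for adjustment (non-descendants of Attendance, excluding Attendance and PeerGroup): {ClassSize, ParentEd, SchoolQuality, TestScore, Tutoring}.
Backdoor paths from Attendance to PeerGroup:
  P1: Attendance <- ClassSize -> PeerGroup
  P2: Attendance <- TestScore <- SchoolQuality -> Tutoring <- ParentEd -> PeerGroup
  P3: Attendance <- TestScore -> ParentEd -> PeerGroup
  P4: Attendance <- TestScore -> PeerGroup
The empty set is not sufficient: P1 (Attendance <- ClassSize -> PeerGroup) has no collider blocking it and no conditioned non-collider, so it is open.
Try {ClassSize, TestScore}:
  P1: blocked at fork node ClassSize ∈ conditioning set.
  P2: blocked at chain node TestScore ∈ conditioning set.
  P3: blocked at fork node TestScore ∈ conditioning set.
  P4: blocked at fork node TestScore ∈ conditioning set.
{ClassSize, TestScore} contains no descendant of Attendance and blocks every backdoor path.
Every element of {ClassSize, TestScore} is needed (dropping ClassSize leaves P1 open; dropping TestScore leaves P3 open), so no proper subset is valid.
Among all size-2 subsets of the eligible variables, only {ClassSize, TestScore} blocks every backdoor path, so it is the unique smallest valid adjustment set.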